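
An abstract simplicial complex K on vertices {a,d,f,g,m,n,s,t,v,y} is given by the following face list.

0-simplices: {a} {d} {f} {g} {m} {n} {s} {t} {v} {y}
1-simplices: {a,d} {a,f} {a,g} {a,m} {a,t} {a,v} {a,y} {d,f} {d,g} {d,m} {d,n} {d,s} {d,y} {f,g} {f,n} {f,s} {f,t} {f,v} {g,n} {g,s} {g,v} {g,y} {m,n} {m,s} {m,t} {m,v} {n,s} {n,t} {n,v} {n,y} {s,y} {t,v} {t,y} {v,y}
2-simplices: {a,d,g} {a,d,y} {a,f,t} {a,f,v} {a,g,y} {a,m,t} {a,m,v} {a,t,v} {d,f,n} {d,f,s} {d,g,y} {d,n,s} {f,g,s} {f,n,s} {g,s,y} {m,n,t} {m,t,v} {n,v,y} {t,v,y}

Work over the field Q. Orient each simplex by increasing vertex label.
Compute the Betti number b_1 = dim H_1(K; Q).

b_1=9

n_0=10 n_1=34 n_2=19  [Q]
∂1: piv[ad,af,ag,am,at,av,ay,dn,ds] rk=9  ker:df,dg,dm,dy,fg,fn,fs,ft,fv,gn,gs,gv,gy,mn,ms,mt,mv,ns,nt,nv,ny,sy,tv,ty,vy
∂2: piv[adg,ady,aft,afv,agy,amt,amv,atv,dfn,dfs,dns,fgs,gsy,mnt,nvy,tvy] rk=16  ker:dgy,fns,mtv
b_1=(34−9)−16=9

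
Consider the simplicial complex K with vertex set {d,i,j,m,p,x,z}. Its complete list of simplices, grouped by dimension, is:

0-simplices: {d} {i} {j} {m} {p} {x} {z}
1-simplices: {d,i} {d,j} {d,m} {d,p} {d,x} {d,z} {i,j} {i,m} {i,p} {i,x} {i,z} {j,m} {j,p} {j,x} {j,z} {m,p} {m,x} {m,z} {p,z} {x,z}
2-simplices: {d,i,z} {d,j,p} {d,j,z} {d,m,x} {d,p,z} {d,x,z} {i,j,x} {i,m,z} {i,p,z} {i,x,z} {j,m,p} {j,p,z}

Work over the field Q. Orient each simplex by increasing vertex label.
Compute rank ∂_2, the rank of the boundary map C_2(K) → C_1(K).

n_0=7 n_1=20 n_2=12  [Q]
∂1: piv[di,dj,dm,dp,dx,dz] rk=6  ker:ij,im,ip,ix,iz,jm,jp,jx,jz,mp,mx,mz,pz,xz
∂2: piv[diz,djp,djz,dmx,dpz,dxz,ijx,imz,ipz,ixz,jmp] rk=11  ker:jpz
rk∂_2=11

rank∂_2=11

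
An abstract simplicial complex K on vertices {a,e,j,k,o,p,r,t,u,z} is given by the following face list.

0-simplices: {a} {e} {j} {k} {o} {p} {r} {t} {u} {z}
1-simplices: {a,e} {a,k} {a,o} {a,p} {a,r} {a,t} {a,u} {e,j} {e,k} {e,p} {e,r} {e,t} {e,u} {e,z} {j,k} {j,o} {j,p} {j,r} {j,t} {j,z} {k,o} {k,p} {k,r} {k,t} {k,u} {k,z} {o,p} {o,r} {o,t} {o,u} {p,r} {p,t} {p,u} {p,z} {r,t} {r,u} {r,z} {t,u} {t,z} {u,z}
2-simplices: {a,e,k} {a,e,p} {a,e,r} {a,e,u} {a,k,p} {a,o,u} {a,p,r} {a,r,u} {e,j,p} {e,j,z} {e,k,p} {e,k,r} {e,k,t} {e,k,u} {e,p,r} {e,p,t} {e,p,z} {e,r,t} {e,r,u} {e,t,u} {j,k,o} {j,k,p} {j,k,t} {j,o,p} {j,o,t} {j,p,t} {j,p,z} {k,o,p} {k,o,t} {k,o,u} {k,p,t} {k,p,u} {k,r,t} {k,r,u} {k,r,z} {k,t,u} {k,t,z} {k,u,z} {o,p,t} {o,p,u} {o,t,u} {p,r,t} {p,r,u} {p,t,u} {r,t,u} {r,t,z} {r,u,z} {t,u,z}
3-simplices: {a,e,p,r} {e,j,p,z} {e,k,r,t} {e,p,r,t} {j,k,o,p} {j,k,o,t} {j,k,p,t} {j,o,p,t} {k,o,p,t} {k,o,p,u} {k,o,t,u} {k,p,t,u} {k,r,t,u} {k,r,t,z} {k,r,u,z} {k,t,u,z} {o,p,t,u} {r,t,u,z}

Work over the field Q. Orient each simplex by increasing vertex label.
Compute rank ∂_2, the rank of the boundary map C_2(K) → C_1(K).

rank∂_2=27

n_0=10 n_1=40 n_2=48 n_3=18  [Q]
∂1: piv[ae,ak,ao,ap,ar,at,au,ej,ez] rk=9  ker:ek,ep,er,et,eu,jk,jo,jp,jr,jt,jz,ko,kp,kr,kt,ku,kz,op,or,ot,ou,pr,pt,pu,pz,rt,ru,rz,tu,tz,uz
∂2: piv[aek,aep,aer,aeu,akp,aou,apr,aru,ejp,ejz,ekr,ekt,eku,ept,epz,ert,etu,jko,jkp,jkt,jop,jot,kou,kpu,krz,ktz,kuz] rk=27  ker:ekp,epr,eru,jpt,jpz,kop,kot,kpt,krt,kru,ktu,opt,opu,otu,prt,pru,ptu,rtu,rtz,ruz,tuz
∂3: piv[aepr,ejpz,ekrt,eprt,jkop,jkot,jkpt,jopt,kopu,kotu,kptu,krtu,krtz,kruz,ktuz] rk=15  ker:kopt,optu,rtuz
rk∂_2=27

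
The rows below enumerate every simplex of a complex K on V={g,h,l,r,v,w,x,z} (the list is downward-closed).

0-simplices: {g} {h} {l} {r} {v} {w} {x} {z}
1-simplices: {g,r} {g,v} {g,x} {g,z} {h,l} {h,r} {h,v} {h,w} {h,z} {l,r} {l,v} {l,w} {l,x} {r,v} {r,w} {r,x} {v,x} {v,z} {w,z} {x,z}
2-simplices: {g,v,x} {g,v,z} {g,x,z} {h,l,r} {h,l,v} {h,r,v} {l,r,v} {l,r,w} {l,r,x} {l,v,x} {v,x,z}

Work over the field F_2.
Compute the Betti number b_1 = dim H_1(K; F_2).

n_0=8 n_1=20 n_2=11  [Z2]
∂1: piv[gr,gv,gx,gz,hl,hr,hw] rk=7  ker:hv,hz,lr,lv,lw,lx,rv,rw,rx,vx,vz,wz,xz
∂2: piv[gvx,gvz,gxz,hlr,hlv,hrv,lrw,lrx,lvx] rk=9  ker:lrv,vxz
b_1=(20−7)−9=4

b_1=4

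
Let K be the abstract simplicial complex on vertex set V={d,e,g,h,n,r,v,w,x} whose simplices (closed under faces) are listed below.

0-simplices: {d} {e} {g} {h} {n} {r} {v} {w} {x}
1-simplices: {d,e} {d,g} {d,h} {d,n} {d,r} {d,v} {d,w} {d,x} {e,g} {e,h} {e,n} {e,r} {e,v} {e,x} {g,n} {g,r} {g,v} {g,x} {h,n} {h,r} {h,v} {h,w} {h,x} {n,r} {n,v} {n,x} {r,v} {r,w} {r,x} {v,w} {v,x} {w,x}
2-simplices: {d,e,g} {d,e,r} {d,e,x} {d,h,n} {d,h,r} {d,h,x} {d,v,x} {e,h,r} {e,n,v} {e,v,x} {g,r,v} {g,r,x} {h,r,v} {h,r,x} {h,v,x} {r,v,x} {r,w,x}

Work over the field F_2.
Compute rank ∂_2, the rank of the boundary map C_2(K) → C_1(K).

rank∂_2=16

n_0=9 n_1=32 n_2=17  [Z2]
∂1: piv[de,dg,dh,dn,dr,dv,dw,dx] rk=8  ker:eg,eh,en,er,ev,ex,gn,gr,gv,gx,hn,hr,hv,hw,hx,nr,nv,nx,rv,rw,rx,vw,vx,wx
∂2: piv[deg,der,dex,dhn,dhr,dhx,dvx,ehr,env,evx,grv,grx,hrv,hrx,hvx,rwx] rk=16  ker:rvx
rk∂_2=16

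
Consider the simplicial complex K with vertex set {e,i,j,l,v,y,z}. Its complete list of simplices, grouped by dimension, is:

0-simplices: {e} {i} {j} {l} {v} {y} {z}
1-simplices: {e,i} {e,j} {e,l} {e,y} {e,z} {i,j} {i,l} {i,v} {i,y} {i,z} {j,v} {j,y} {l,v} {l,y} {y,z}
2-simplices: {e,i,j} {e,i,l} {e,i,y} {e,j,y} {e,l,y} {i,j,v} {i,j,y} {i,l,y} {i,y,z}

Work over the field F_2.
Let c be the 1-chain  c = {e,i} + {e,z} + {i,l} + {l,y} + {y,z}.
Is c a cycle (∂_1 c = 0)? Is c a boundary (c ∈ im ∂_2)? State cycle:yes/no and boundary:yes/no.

n_0=7 n_1=15 n_2=9  [Z2]
∂1: piv[ei,ej,el,ey,ez,iv] rk=6  ker:ij,il,iy,iz,jv,jy,lv,ly,yz
∂2: piv[eij,eil,eiy,ejy,ely,ijv,iyz] rk=7  ker:ijy,ily
∂1c = 0
c vs im∂2: residual ≠ 0 ⇒ not boundary

cycle:yes boundary:no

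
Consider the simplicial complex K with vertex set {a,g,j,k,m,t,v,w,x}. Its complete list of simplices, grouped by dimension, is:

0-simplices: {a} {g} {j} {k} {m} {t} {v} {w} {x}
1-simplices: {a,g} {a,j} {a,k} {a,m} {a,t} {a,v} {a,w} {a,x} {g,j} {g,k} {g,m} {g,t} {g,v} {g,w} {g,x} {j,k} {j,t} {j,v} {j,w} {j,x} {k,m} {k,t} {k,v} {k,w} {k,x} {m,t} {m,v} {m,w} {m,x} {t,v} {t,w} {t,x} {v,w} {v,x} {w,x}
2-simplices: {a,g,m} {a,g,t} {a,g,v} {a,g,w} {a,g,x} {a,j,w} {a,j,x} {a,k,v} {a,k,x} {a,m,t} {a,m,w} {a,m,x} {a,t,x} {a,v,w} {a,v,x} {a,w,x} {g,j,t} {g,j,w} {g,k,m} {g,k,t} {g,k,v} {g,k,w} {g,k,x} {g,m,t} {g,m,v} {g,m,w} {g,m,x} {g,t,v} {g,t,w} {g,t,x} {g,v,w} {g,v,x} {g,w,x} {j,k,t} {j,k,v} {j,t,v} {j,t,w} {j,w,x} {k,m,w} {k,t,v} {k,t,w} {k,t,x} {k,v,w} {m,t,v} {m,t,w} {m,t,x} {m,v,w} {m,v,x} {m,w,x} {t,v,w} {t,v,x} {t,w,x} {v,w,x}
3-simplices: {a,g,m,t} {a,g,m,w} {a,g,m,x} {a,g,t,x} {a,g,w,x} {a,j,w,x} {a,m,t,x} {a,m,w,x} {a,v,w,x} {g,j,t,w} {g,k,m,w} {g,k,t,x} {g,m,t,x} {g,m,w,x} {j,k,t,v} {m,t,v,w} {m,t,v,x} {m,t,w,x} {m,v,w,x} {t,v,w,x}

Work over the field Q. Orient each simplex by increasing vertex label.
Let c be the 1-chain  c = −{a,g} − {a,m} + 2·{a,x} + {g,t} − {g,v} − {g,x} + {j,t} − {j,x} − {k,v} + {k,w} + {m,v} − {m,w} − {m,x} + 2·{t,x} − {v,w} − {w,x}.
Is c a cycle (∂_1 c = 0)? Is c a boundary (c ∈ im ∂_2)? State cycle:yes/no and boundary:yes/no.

cycle:yes boundary:yes

n_0=9 n_1=35 n_2=53 n_3=20  [Q]
∂1: piv[ag,aj,ak,am,at,av,aw,ax] rk=8  ker:gj,gk,gm,gt,gv,gw,gx,jk,jt,jv,jw,jx,km,kt,kv,kw,kx,mt,mv,mw,mx,tv,tw,tx,vw,vx,wx
∂2: piv[agm,agt,agv,agw,agx,ajw,ajx,akv,akx,amt,amw,amx,atx,avw,avx,awx,gjt,gjw,gkm,gkt,gkv,gkw,gmv,gtv,gtw,jkt,jkv] rk=27  ker:gkx,gmt,gmw,gmx,gtx,gvw,gvx,gwx,jtv,jtw,jwx,kmw,ktv,ktw,ktx,kvw,mtv,mtw,mtx,mvw,mvx,mwx,tvw,tvx,twx,vwx
∂3: piv[agmt,agmw,agmx,agtx,agwx,ajwx,amtx,amwx,avwx,gjtw,gkmw,gktx,jktv,mtvw,mtvx,mtwx,mvwx] rk=17  ker:gmtx,gmwx,tvwx
∂1c = 0
c vs im∂2: reduces to 0 ⇒ boundary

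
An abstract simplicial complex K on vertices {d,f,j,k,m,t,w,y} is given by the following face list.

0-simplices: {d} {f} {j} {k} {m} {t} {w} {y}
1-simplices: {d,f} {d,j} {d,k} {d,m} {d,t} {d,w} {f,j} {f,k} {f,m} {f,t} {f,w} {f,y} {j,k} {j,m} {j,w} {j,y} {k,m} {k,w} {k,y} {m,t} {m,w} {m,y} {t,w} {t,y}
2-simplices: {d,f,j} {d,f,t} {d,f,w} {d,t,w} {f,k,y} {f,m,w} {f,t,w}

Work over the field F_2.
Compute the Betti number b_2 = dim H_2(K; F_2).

b_2=1

n_0=8 n_1=24 n_2=7  [Z2]
∂1: piv[df,dj,dk,dm,dt,dw,fy] rk=7  ker:fj,fk,fm,ft,fw,jk,jm,jw,jy,km,kw,ky,mt,mw,my,tw,ty
∂2: piv[dfj,dft,dfw,dtw,fky,fmw] rk=6  ker:ftw
b_2=(7−6)−0=1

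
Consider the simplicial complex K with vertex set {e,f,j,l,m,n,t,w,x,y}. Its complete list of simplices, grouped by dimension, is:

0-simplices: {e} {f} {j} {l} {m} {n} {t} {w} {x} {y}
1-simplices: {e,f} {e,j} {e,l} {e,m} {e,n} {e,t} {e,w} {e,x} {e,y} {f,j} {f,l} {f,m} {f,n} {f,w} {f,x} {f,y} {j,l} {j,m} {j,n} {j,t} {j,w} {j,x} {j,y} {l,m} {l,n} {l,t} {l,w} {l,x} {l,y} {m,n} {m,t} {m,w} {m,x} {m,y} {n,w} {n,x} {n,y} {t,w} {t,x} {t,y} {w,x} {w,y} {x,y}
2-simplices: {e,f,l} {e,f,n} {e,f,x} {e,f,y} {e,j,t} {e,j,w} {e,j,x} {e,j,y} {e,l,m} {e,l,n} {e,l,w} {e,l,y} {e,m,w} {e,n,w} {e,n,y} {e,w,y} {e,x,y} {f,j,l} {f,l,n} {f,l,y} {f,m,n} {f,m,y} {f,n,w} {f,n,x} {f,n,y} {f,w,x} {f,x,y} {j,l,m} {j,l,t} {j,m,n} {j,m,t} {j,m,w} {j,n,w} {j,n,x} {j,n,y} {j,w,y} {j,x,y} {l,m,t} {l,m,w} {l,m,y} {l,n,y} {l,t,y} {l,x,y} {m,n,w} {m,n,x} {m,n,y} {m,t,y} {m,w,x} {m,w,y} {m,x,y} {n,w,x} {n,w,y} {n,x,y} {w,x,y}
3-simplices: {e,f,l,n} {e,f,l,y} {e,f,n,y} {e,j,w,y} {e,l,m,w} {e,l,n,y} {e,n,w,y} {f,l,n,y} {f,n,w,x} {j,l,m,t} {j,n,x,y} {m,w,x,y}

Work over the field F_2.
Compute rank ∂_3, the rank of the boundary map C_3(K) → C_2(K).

n_0=10 n_1=43 n_2=54 n_3=12  [Z2]
∂1: piv[ef,ej,el,em,en,et,ew,ex,ey] rk=9  ker:fj,fl,fm,fn,fw,fx,fy,jl,jm,jn,jt,jw,jx,jy,lm,ln,lt,lw,lx,ly,mn,mt,mw,mx,my,nw,nx,ny,tw,tx,ty,wx,wy,xy
∂2: piv[efl,efn,efx,efy,ejt,ejw,ejx,ejy,elm,eln,elw,ely,emw,enw,eny,ewy,exy,fjl,fmn,fmy,fnw,fnx,fwx,jlm,jlt,jmn,jmt,jmw,jnw,lty,lxy,mnx] rk=32  ker:fln,fly,fny,fxy,jnx,jny,jwy,jxy,lmt,lmw,lmy,lny,mnw,mny,mty,mwx,mwy,mxy,nwx,nwy,nxy,wxy
∂3: piv[efln,efly,efny,ejwy,elmw,elny,enwy,fnwx,jlmt,jnxy,mwxy] rk=11  ker:flny
rk∂_3=11

rank∂_3=11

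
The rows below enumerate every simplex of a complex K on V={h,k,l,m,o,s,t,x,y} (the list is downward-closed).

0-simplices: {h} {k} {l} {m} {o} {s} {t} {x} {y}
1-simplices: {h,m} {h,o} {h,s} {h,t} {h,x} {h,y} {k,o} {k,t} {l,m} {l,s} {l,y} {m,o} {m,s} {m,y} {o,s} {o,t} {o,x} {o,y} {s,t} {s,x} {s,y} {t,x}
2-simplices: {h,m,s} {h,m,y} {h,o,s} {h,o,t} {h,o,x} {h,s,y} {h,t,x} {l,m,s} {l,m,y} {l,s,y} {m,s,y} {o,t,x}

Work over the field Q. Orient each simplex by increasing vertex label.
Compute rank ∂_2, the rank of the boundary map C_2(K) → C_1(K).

n_0=9 n_1=22 n_2=12  [Q]
∂1: piv[hm,ho,hs,ht,hx,hy,ko,lm] rk=8  ker:kt,ls,ly,mo,ms,my,os,ot,ox,oy,st,sx,sy,tx
∂2: piv[hms,hmy,hos,hot,hox,hsy,htx,lms,lmy] rk=9  ker:lsy,msy,otx
rk∂_2=9

rank∂_2=9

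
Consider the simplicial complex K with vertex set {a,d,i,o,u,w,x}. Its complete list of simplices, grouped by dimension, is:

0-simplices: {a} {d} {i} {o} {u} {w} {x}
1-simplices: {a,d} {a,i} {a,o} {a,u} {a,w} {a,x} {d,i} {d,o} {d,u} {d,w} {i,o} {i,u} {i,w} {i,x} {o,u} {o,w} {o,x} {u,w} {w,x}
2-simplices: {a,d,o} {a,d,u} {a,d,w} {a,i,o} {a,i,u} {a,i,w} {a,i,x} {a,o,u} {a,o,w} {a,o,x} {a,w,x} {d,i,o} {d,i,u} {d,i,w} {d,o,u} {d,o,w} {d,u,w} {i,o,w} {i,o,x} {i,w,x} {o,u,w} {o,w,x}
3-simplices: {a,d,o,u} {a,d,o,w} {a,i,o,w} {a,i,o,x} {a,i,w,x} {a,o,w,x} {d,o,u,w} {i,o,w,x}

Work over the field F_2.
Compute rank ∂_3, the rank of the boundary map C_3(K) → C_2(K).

rank∂_3=7

n_0=7 n_1=19 n_2=22 n_3=8  [Z2]
∂1: piv[ad,ai,ao,au,aw,ax] rk=6  ker:di,do,du,dw,io,iu,iw,ix,ou,ow,ox,uw,wx
∂2: piv[ado,adu,adw,aio,aiu,aiw,aix,aou,aow,aox,awx,dio,duw] rk=13  ker:diu,diw,dou,dow,iow,iox,iwx,ouw,owx
∂3: piv[adou,adow,aiow,aiox,aiwx,aowx,douw] rk=7  ker:iowx
rk∂_3=7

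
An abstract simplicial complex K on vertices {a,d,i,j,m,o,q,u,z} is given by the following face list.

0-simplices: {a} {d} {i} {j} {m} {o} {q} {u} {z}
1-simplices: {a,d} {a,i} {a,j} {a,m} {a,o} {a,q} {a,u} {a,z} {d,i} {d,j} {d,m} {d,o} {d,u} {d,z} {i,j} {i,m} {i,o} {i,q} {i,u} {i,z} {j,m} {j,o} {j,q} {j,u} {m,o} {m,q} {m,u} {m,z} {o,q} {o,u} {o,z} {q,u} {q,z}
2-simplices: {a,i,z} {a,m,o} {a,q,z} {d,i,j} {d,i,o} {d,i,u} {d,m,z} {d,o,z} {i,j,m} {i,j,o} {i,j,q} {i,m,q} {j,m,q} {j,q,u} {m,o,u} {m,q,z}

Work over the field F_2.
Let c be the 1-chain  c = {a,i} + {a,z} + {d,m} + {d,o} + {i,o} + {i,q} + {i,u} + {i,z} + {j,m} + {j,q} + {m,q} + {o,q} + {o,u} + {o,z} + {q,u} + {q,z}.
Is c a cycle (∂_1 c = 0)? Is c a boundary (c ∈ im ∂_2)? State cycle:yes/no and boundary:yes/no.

cycle:no boundary:no

n_0=9 n_1=33 n_2=16  [Z2]
∂1: piv[ad,ai,aj,am,ao,aq,au,az] rk=8  ker:di,dj,dm,do,du,dz,ij,im,io,iq,iu,iz,jm,jo,jq,ju,mo,mq,mu,mz,oq,ou,oz,qu,qz
∂2: piv[aiz,amo,aqz,dij,dio,diu,dmz,doz,ijm,ijo,ijq,imq,jqu,mou,mqz] rk=15  ker:jmq
∂1c = {i} + {m} + {o} + {u}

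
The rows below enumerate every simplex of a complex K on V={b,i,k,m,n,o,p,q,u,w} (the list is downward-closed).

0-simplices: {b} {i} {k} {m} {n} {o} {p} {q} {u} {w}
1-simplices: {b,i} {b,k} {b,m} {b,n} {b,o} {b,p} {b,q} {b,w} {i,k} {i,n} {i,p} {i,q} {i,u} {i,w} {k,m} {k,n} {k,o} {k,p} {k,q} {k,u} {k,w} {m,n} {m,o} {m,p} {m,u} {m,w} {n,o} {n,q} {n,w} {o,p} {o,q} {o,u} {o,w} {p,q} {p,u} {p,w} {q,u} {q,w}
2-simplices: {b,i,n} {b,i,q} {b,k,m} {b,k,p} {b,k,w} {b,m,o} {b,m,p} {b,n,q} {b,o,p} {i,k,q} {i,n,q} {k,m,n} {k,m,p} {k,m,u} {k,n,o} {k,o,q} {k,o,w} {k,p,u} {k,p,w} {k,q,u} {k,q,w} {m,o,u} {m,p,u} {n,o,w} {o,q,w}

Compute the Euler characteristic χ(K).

n_0=10 n_1=38 n_2=25
χ=+10−38+25=-3

χ(K)=-3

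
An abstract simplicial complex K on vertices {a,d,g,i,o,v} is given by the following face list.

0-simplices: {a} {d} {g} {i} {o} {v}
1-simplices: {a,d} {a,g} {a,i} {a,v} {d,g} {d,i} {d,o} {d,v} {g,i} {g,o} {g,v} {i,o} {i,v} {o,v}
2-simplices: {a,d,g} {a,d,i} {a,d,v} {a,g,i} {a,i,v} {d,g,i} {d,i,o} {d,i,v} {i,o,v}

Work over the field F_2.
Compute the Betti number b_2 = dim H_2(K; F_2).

b_2=2

n_0=6 n_1=14 n_2=9  [Z2]
∂1: piv[ad,ag,ai,av,do] rk=5  ker:dg,di,dv,gi,go,gv,io,iv,ov
∂2: piv[adg,adi,adv,agi,aiv,dio,iov] rk=7  ker:dgi,div
b_2=(9−7)−0=2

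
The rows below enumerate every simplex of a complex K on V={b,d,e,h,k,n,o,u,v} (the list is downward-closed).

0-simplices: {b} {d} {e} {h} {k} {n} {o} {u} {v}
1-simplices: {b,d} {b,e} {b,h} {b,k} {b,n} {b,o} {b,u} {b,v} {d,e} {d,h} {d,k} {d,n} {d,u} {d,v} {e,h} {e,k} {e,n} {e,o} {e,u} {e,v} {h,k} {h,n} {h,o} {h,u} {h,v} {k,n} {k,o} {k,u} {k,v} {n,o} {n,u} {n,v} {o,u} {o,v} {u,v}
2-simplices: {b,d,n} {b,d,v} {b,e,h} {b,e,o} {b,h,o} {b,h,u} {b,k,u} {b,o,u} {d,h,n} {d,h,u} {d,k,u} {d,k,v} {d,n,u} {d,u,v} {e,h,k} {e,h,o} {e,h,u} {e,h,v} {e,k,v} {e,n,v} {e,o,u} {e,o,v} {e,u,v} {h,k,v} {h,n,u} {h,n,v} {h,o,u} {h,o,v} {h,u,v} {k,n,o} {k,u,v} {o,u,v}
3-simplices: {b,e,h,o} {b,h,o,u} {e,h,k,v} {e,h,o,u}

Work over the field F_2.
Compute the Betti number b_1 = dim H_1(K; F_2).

n_0=9 n_1=35 n_2=32 n_3=4  [Z2]
∂1: piv[bd,be,bh,bk,bn,bo,bu,bv] rk=8  ker:de,dh,dk,dn,du,dv,eh,ek,en,eo,eu,ev,hk,hn,ho,hu,hv,kn,ko,ku,kv,no,nu,nv,ou,ov,uv
∂2: piv[bdn,bdv,beh,beo,bho,bhu,bku,bou,dhn,dhu,dku,dkv,dnu,duv,ehk,ehu,ehv,ekv,env,eov,euv,hnv,kno] rk=23  ker:eho,eou,hkv,hnu,hou,hov,huv,kuv,ouv
∂3: piv[beho,bhou,ehkv,ehou] rk=4
b_1=(35−8)−23=4

b_1=4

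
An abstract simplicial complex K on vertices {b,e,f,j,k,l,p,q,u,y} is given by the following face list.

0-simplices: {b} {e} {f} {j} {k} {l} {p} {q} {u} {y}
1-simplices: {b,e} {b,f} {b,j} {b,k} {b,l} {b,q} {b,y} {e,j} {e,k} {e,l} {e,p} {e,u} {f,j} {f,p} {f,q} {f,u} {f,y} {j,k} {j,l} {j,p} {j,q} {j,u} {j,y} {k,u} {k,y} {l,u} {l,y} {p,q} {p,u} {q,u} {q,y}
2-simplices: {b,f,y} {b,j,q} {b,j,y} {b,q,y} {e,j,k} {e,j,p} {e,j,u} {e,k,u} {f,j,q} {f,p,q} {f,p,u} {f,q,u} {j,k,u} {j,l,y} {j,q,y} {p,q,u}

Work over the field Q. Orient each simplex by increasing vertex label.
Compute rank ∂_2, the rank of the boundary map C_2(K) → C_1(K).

rank∂_2=13

n_0=10 n_1=31 n_2=16  [Q]
∂1: piv[be,bf,bj,bk,bl,bq,by,ep,eu] rk=9  ker:ej,ek,el,fj,fp,fq,fu,fy,jk,jl,jp,jq,ju,jy,ku,ky,lu,ly,pq,pu,qu,qy
∂2: piv[bfy,bjq,bjy,bqy,ejk,ejp,eju,eku,fjq,fpq,fpu,fqu,jly] rk=13  ker:jku,jqy,pqu
rk∂_2=13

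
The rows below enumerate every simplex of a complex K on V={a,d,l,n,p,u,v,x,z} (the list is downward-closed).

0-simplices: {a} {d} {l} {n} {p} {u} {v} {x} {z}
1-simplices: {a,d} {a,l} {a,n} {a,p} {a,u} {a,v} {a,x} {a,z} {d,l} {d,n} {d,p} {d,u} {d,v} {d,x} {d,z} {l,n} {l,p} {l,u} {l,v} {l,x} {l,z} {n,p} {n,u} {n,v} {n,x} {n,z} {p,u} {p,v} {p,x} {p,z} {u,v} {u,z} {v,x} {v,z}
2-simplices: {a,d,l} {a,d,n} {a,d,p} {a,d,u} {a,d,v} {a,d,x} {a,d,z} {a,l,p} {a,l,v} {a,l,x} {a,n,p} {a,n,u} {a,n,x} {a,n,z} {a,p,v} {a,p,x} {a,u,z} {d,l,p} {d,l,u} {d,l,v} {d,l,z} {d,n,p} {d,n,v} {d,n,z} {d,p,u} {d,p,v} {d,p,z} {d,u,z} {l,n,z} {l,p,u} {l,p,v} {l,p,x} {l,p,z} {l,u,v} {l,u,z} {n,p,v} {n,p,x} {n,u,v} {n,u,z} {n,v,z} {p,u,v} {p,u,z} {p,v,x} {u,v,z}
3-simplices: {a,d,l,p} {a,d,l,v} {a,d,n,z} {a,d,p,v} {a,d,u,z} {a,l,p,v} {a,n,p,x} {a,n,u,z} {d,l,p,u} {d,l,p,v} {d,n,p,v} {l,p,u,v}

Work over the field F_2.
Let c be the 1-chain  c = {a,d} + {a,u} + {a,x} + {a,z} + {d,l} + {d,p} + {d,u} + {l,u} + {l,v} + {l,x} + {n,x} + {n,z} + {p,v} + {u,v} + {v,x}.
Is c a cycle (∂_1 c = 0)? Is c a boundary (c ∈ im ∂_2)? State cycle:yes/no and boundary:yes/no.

cycle:yes boundary:yes

n_0=9 n_1=34 n_2=44 n_3=12  [Z2]
∂1: piv[ad,al,an,ap,au,av,ax,az] rk=8  ker:dl,dn,dp,du,dv,dx,dz,ln,lp,lu,lv,lx,lz,np,nu,nv,nx,nz,pu,pv,px,pz,uv,uz,vx,vz
∂2: piv[adl,adn,adp,adu,adv,adx,adz,alp,alv,alx,anp,anu,anx,anz,apv,apx,auz,dlu,dlz,dnv,dpu,dpz,lnz,luv,nvz,pvx] rk=26  ker:dlp,dlv,dnp,dnz,dpv,duz,lpu,lpv,lpx,lpz,luz,npv,npx,nuv,nuz,puv,puz,uvz
∂3: piv[adlp,adlv,adnz,adpv,aduz,alpv,anpx,anuz,dlpu,dnpv,lpuv] rk=11  ker:dlpv
∂1c = 0
c vs im∂2: reduces to 0 ⇒ boundary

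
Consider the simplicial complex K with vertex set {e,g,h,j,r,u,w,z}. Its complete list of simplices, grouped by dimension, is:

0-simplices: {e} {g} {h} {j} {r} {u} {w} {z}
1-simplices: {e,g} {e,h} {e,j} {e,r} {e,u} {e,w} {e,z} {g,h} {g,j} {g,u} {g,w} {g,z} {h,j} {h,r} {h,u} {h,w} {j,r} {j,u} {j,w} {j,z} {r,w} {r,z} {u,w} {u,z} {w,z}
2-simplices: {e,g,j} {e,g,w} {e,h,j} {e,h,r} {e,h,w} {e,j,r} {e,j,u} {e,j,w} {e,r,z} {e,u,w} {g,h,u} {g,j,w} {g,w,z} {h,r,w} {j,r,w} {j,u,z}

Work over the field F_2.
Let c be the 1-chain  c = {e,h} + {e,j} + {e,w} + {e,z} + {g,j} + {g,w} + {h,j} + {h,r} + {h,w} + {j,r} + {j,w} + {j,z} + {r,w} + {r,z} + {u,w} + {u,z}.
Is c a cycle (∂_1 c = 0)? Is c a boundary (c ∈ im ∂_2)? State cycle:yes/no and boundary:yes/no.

n_0=8 n_1=25 n_2=16  [Z2]
∂1: piv[eg,eh,ej,er,eu,ew,ez] rk=7  ker:gh,gj,gu,gw,gz,hj,hr,hu,hw,jr,ju,jw,jz,rw,rz,uw,uz,wz
∂2: piv[egj,egw,ehj,ehr,ehw,ejr,eju,ejw,erz,euw,ghu,gwz,hrw,juz] rk=14  ker:gjw,jrw
∂1c = 0
c vs im∂2: reduces to 0 ⇒ boundary

cycle:yes boundary:yes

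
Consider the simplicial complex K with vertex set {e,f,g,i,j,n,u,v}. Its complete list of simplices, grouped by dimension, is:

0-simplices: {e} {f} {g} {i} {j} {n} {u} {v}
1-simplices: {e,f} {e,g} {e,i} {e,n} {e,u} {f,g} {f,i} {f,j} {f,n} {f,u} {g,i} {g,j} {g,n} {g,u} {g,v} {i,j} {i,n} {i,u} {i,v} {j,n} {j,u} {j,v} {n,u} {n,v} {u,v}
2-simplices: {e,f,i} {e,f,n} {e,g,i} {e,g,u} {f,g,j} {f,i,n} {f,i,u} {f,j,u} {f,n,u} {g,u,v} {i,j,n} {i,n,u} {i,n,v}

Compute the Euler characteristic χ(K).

χ(K)=-4

n_0=8 n_1=25 n_2=13
χ=+8−25+13=-4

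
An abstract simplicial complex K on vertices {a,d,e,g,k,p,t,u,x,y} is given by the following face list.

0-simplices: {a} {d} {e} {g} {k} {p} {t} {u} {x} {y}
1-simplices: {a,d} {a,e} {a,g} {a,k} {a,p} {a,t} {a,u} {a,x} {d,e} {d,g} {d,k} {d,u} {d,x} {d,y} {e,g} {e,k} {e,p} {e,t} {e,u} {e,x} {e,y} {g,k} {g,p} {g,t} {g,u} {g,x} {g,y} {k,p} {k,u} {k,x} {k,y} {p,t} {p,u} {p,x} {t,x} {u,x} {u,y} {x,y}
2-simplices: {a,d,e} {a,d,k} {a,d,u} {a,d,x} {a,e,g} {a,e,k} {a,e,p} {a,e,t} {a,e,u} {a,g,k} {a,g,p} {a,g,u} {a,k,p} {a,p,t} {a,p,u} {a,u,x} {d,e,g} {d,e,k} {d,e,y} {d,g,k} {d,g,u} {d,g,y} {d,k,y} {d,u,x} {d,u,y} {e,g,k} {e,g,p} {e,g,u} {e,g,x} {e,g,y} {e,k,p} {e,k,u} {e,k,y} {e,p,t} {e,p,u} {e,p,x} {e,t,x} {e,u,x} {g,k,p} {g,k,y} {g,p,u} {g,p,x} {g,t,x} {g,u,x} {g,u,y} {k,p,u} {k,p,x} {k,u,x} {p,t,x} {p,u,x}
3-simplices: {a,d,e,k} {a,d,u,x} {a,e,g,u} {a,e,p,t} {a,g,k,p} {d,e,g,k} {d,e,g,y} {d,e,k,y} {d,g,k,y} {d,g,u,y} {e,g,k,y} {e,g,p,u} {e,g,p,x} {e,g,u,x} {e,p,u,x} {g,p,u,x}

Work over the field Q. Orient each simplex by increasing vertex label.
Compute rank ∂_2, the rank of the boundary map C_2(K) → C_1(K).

rank∂_2=28

n_0=10 n_1=38 n_2=50 n_3=16  [Q]
∂1: piv[ad,ae,ag,ak,ap,at,au,ax,dy] rk=9  ker:de,dg,dk,du,dx,eg,ek,ep,et,eu,ex,ey,gk,gp,gt,gu,gx,gy,kp,ku,kx,ky,pt,pu,px,tx,ux,uy,xy
∂2: piv[ade,adk,adu,adx,aeg,aek,aep,aet,aeu,agk,agp,agu,akp,apt,apu,aux,deg,dey,dgy,dky,duy,egx,eku,epx,etx,eux,gtx,kpx] rk=28  ker:dek,dgk,dgu,dux,egk,egp,egu,egy,ekp,eky,ept,epu,gkp,gky,gpu,gpx,gux,guy,kpu,kux,ptx,pux
∂3: piv[adek,adux,aegu,aept,agkp,degk,degy,deky,dgky,dguy,egpu,egpx,egux,epux] rk=14  ker:egky,gpux
rk∂_2=28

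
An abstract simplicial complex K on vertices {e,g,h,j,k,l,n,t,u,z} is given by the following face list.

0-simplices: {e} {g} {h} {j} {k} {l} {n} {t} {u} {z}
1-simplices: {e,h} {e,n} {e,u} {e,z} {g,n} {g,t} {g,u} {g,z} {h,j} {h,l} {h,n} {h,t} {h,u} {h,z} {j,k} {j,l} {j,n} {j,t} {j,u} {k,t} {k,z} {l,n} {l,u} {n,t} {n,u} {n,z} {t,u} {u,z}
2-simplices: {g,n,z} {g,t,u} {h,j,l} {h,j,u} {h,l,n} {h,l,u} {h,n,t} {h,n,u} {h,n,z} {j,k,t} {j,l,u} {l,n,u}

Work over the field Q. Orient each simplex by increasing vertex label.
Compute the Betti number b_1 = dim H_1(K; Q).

b_1=9

n_0=10 n_1=28 n_2=12  [Q]
∂1: piv[eh,en,eu,ez,gn,gt,hj,hl,jk] rk=9  ker:gu,gz,hn,ht,hu,hz,jl,jn,jt,ju,kt,kz,ln,lu,nt,nu,nz,tu,uz
∂2: piv[gnz,gtu,hjl,hju,hln,hlu,hnt,hnu,hnz,jkt] rk=10  ker:jlu,lnu
b_1=(28−9)−10=9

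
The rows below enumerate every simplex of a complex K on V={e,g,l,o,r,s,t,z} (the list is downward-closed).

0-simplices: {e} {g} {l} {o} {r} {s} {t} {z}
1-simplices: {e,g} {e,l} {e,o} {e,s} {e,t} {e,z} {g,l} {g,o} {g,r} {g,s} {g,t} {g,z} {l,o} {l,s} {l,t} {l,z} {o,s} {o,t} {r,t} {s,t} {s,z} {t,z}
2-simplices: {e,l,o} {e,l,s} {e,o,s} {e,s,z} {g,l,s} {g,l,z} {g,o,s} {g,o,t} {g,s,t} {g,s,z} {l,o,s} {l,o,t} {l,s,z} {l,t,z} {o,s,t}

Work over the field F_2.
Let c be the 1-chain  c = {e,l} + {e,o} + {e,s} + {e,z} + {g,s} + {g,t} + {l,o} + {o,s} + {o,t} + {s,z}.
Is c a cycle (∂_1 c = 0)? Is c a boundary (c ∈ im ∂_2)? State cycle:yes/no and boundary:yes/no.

n_0=8 n_1=22 n_2=15  [Z2]
∂1: piv[eg,el,eo,es,et,ez,gr] rk=7  ker:gl,go,gs,gt,gz,lo,ls,lt,lz,os,ot,rt,st,sz,tz
∂2: piv[elo,els,eos,esz,gls,glz,gos,got,gst,gsz,lot,ltz] rk=12  ker:los,lsz,ost
∂1c = 0
c vs im∂2: reduces to 0 ⇒ boundary

cycle:yes boundary:yes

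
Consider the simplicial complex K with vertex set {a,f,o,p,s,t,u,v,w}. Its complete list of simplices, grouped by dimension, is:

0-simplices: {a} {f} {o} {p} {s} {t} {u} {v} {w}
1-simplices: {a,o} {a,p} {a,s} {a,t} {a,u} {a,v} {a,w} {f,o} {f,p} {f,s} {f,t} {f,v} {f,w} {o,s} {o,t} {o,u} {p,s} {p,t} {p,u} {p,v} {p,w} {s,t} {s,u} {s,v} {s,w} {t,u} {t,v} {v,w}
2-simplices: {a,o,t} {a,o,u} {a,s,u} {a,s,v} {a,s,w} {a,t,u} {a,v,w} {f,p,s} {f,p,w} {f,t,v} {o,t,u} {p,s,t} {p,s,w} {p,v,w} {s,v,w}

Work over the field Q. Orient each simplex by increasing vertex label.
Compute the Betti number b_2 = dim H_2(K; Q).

n_0=9 n_1=28 n_2=15  [Q]
∂1: piv[ao,ap,as,at,au,av,aw,fo] rk=8  ker:fp,fs,ft,fv,fw,os,ot,ou,ps,pt,pu,pv,pw,st,su,sv,sw,tu,tv,vw
∂2: piv[aot,aou,asu,asv,asw,atu,avw,fps,fpw,ftv,pst,psw,pvw] rk=13  ker:otu,svw
b_2=(15−13)−0=2

b_2=2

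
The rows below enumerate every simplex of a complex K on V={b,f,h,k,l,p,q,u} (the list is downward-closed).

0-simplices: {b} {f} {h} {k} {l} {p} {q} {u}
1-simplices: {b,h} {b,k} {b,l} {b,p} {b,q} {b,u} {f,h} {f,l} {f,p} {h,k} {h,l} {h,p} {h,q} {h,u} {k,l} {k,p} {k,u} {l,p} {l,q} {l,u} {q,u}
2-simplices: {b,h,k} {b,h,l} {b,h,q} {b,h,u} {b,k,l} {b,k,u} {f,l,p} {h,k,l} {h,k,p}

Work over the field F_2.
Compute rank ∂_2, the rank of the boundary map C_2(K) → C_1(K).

rank∂_2=8

n_0=8 n_1=21 n_2=9  [Z2]
∂1: piv[bh,bk,bl,bp,bq,bu,fh] rk=7  ker:fl,fp,hk,hl,hp,hq,hu,kl,kp,ku,lp,lq,lu,qu
∂2: piv[bhk,bhl,bhq,bhu,bkl,bku,flp,hkp] rk=8  ker:hkl
rk∂_2=8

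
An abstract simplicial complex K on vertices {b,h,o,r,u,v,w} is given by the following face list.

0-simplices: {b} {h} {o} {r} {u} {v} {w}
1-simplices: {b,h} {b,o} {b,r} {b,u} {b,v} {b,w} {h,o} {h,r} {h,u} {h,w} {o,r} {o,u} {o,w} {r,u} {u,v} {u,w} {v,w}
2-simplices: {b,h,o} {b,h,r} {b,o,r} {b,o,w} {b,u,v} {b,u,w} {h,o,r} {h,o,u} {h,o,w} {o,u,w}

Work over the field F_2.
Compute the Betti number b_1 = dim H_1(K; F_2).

b_1=2

n_0=7 n_1=17 n_2=10  [Z2]
∂1: piv[bh,bo,br,bu,bv,bw] rk=6  ker:ho,hr,hu,hw,or,ou,ow,ru,uv,uw,vw
∂2: piv[bho,bhr,bor,bow,buv,buw,hou,how,ouw] rk=9  ker:hor
b_1=(17−6)−9=2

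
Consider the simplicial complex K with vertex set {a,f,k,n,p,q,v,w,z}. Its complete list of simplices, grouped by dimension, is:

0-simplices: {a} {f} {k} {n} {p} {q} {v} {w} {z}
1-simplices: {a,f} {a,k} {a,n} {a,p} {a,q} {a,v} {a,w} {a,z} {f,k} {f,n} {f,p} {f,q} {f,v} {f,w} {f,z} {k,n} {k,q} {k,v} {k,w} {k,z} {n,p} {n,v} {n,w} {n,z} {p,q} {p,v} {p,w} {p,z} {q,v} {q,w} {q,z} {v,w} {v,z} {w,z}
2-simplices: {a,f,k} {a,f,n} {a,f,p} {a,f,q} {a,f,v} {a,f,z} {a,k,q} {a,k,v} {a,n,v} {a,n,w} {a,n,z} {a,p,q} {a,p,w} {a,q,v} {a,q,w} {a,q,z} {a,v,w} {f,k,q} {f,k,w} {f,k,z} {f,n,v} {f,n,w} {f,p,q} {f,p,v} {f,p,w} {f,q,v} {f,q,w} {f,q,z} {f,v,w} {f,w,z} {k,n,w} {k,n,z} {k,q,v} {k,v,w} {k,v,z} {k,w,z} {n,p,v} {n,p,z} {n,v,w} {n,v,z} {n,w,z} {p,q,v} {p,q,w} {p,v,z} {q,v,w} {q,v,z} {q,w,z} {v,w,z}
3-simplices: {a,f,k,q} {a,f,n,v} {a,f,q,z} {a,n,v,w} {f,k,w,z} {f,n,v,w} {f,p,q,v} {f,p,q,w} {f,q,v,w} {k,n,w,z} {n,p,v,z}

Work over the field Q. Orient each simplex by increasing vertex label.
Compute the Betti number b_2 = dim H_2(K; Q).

n_0=9 n_1=34 n_2=48 n_3=11  [Q]
∂1: piv[af,ak,an,ap,aq,av,aw,az] rk=8  ker:fk,fn,fp,fq,fv,fw,fz,kn,kq,kv,kw,kz,np,nv,nw,nz,pq,pv,pw,pz,qv,qw,qz,vw,vz,wz
∂2: piv[afk,afn,afp,afq,afv,afz,akq,akv,anv,anw,anz,apq,apw,aqv,aqw,aqz,avw,fkw,fkz,fnw,fpv,fwz,knw,kvz,npv,npz] rk=26  ker:fkq,fnv,fpq,fpw,fqv,fqw,fqz,fvw,knz,kqv,kvw,kwz,nvw,nvz,nwz,pqv,pqw,pvz,qvw,qvz,qwz,vwz
∂3: piv[afkq,afnv,afqz,anvw,fkwz,fnvw,fpqv,fpqw,fqvw,knwz,npvz] rk=11
b_2=(48−26)−11=11

b_2=11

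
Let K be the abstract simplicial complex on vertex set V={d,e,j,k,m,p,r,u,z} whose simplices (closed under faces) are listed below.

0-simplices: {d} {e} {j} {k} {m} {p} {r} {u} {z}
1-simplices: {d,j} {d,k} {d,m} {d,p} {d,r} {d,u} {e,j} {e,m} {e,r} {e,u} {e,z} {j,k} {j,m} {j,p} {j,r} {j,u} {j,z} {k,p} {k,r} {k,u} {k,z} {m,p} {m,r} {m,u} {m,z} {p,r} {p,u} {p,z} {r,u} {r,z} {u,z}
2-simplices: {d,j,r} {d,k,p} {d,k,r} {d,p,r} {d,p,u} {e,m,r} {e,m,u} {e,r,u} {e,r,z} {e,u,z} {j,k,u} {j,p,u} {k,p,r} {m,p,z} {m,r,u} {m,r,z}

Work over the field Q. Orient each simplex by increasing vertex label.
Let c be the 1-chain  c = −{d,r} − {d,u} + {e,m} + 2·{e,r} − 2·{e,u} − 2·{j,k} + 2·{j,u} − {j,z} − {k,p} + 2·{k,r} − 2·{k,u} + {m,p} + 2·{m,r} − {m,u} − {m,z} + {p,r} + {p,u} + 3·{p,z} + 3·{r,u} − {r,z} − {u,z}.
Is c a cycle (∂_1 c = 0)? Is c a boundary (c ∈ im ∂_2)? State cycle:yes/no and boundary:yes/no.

cycle:no boundary:no

n_0=9 n_1=31 n_2=16  [Q]
∂1: piv[dj,dk,dm,dp,dr,du,ej,ez] rk=8  ker:em,er,eu,jk,jm,jp,jr,ju,jz,kp,kr,ku,kz,mp,mr,mu,mz,pr,pu,pz,ru,rz,uz
∂2: piv[djr,dkp,dkr,dpr,dpu,emr,emu,eru,erz,euz,jku,jpu,mpz,mrz] rk=14  ker:kpr,mru
∂1c = 2·{d} − {e} + {j} − {k} − 5·{p} + 4·{r} + {u} − {z}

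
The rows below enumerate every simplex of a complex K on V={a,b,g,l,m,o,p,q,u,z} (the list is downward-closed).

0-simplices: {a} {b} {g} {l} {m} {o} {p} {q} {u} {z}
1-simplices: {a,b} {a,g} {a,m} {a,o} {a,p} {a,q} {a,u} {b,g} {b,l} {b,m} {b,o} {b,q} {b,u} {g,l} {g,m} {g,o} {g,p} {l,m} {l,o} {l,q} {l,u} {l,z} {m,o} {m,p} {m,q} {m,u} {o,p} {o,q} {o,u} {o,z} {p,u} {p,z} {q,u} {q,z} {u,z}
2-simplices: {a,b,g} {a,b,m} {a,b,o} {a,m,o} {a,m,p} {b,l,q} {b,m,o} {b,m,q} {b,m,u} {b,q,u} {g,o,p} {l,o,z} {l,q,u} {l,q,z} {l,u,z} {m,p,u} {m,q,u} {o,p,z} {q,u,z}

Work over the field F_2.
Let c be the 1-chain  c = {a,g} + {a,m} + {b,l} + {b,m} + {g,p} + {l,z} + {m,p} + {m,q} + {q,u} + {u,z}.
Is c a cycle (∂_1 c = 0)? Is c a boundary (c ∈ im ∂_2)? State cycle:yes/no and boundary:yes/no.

cycle:yes boundary:no

n_0=10 n_1=35 n_2=19  [Z2]
∂1: piv[ab,ag,am,ao,ap,aq,au,bl,lz] rk=9  ker:bg,bm,bo,bq,bu,gl,gm,go,gp,lm,lo,lq,lu,mo,mp,mq,mu,op,oq,ou,oz,pu,pz,qu,qz,uz
∂2: piv[abg,abm,abo,amo,amp,blq,bmq,bmu,bqu,gop,loz,lqu,lqz,luz,mpu,opz] rk=16  ker:bmo,mqu,quz
∂1c = 0
c vs im∂2: residual ≠ 0 ⇒ not boundary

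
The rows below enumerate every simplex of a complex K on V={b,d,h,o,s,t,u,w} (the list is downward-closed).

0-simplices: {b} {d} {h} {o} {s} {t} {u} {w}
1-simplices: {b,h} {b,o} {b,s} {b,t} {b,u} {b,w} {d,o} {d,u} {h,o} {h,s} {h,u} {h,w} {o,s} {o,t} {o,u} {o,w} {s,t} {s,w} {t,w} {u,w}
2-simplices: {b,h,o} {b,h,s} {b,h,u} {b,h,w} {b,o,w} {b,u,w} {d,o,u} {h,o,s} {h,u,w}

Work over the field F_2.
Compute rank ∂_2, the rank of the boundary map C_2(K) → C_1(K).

n_0=8 n_1=20 n_2=9  [Z2]
∂1: piv[bh,bo,bs,bt,bu,bw,do] rk=7  ker:du,ho,hs,hu,hw,os,ot,ou,ow,st,sw,tw,uw
∂2: piv[bho,bhs,bhu,bhw,bow,buw,dou,hos] rk=8  ker:huw
rk∂_2=8

rank∂_2=8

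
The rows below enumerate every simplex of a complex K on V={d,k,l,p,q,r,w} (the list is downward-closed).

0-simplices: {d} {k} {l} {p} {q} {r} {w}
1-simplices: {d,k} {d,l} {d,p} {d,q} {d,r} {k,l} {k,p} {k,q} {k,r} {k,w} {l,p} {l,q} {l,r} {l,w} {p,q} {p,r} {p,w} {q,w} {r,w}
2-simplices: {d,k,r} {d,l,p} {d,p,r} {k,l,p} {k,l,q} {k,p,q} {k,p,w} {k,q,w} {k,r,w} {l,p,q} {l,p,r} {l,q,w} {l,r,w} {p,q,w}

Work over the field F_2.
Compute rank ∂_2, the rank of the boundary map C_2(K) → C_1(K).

n_0=7 n_1=19 n_2=14  [Z2]
∂1: piv[dk,dl,dp,dq,dr,kw] rk=6  ker:kl,kp,kq,kr,lp,lq,lr,lw,pq,pr,pw,qw,rw
∂2: piv[dkr,dlp,dpr,klp,klq,kpq,kpw,kqw,krw,lpr,lqw,lrw] rk=12  ker:lpq,pqw
rk∂_2=12

rank∂_2=12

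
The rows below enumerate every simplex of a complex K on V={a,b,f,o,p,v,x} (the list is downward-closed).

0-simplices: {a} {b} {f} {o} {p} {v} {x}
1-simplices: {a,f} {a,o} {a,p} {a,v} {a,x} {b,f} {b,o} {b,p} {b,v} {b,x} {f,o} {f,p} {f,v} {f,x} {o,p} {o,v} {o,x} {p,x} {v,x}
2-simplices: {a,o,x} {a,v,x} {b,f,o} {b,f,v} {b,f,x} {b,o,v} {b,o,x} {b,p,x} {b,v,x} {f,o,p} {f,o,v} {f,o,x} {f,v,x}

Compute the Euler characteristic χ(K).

n_0=7 n_1=19 n_2=13
χ=+7−19+13=1

χ(K)=1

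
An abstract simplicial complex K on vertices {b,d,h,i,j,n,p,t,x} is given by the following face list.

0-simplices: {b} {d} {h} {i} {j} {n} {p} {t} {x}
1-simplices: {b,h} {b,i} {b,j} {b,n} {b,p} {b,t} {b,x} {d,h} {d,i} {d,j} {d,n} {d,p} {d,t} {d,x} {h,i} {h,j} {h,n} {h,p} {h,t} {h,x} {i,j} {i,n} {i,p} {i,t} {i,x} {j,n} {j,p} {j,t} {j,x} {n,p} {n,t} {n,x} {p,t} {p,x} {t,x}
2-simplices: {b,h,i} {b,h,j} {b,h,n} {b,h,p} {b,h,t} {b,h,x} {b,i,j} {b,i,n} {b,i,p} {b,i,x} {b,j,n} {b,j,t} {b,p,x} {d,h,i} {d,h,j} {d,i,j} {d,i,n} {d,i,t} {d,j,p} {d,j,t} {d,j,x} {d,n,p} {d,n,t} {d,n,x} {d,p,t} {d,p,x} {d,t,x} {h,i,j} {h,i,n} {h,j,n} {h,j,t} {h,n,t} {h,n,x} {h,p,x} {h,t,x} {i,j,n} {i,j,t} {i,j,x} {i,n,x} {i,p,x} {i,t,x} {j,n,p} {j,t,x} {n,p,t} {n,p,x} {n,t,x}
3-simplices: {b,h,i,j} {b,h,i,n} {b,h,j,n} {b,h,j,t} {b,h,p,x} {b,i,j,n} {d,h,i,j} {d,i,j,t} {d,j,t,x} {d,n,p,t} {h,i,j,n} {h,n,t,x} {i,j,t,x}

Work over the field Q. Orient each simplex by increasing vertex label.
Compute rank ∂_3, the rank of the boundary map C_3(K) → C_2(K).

n_0=9 n_1=35 n_2=46 n_3=13  [Q]
∂1: piv[bh,bi,bj,bn,bp,bt,bx,dh] rk=8  ker:di,dj,dn,dp,dt,dx,hi,hj,hn,hp,ht,hx,ij,in,ip,it,ix,jn,jp,jt,jx,np,nt,nx,pt,px,tx
∂2: piv[bhi,bhj,bhn,bhp,bht,bhx,bij,bin,bip,bix,bjn,bjt,bpx,dhi,dhj,din,dit,djp,djt,djx,dnp,dnt,dnx,dpt,dpx,dtx,hnx] rk=27  ker:dij,hij,hin,hjn,hjt,hnt,hpx,htx,ijn,ijt,ijx,inx,ipx,itx,jnp,jtx,npt,npx,ntx
∂3: piv[bhij,bhin,bhjn,bhjt,bhpx,bijn,dhij,dijt,djtx,dnpt,hntx,ijtx] rk=12  ker:hijn
rk∂_3=12

rank∂_3=12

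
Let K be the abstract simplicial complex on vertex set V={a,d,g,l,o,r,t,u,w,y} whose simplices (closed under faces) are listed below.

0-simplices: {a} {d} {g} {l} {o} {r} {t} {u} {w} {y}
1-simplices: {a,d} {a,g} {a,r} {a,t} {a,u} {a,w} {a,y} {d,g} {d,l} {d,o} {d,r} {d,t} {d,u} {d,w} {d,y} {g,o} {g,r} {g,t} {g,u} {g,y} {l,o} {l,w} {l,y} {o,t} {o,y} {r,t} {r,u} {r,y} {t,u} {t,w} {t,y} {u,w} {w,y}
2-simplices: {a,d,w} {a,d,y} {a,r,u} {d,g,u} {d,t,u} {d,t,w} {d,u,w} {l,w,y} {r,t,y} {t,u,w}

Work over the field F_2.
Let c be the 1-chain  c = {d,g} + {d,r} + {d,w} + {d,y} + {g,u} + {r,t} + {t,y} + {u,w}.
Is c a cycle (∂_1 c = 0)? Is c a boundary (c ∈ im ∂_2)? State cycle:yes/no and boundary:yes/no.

n_0=10 n_1=33 n_2=10  [Z2]
∂1: piv[ad,ag,ar,at,au,aw,ay,dl,do] rk=9  ker:dg,dr,dt,du,dw,dy,go,gr,gt,gu,gy,lo,lw,ly,ot,oy,rt,ru,ry,tu,tw,ty,uw,wy
∂2: piv[adw,ady,aru,dgu,dtu,dtw,duw,lwy,rty] rk=9  ker:tuw
∂1c = 0
c vs im∂2: residual ≠ 0 ⇒ not boundary

cycle:yes boundary:no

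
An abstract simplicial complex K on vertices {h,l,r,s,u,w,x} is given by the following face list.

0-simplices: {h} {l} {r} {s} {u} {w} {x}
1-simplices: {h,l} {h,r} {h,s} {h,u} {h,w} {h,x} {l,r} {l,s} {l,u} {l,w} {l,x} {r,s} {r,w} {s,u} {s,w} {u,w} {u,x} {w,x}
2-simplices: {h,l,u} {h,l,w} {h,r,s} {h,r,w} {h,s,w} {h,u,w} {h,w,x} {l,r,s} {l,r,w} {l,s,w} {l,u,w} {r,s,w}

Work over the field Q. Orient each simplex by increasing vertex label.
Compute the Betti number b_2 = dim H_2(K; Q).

b_2=3

n_0=7 n_1=18 n_2=12  [Q]
∂1: piv[hl,hr,hs,hu,hw,hx] rk=6  ker:lr,ls,lu,lw,lx,rs,rw,su,sw,uw,ux,wx
∂2: piv[hlu,hlw,hrs,hrw,hsw,huw,hwx,lrs,lrw] rk=9  ker:lsw,luw,rsw
b_2=(12−9)−0=3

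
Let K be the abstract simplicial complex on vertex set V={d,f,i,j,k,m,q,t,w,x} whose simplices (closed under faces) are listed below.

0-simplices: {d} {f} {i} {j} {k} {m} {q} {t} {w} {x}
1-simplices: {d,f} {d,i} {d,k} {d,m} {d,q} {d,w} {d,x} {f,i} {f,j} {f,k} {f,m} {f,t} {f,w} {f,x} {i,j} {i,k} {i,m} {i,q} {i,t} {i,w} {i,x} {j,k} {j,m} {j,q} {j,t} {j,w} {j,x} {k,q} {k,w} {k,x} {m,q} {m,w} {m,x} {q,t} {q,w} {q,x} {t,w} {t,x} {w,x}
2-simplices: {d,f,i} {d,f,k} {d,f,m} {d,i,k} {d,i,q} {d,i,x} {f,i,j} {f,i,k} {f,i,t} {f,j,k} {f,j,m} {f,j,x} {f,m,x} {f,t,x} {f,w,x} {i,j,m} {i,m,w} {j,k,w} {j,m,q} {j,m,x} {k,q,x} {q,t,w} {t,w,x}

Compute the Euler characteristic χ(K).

n_0=10 n_1=39 n_2=23
χ=+10−39+23=-6

χ(K)=-6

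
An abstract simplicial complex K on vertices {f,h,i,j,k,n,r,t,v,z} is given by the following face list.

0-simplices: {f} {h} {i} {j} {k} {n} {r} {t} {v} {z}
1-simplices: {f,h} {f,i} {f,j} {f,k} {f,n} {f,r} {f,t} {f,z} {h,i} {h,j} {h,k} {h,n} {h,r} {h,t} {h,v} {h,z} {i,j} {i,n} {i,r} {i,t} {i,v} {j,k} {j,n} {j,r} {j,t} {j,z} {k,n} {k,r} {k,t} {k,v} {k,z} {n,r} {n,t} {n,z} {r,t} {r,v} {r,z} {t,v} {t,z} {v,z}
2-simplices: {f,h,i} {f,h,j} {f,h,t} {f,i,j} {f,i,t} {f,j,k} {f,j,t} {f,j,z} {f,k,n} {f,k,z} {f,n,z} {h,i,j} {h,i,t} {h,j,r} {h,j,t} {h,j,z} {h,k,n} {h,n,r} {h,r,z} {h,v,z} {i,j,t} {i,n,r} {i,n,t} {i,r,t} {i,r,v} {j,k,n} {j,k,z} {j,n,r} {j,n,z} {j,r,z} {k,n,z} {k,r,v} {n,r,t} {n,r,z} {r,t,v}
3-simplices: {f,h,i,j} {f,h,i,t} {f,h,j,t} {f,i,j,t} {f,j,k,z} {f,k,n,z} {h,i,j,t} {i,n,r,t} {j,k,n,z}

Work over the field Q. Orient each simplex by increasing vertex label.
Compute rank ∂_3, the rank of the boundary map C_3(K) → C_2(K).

rank∂_3=8

n_0=10 n_1=40 n_2=35 n_3=9  [Q]
∂1: piv[fh,fi,fj,fk,fn,fr,ft,fz,hv] rk=9  ker:hi,hj,hk,hn,hr,ht,hz,ij,in,ir,it,iv,jk,jn,jr,jt,jz,kn,kr,kt,kv,kz,nr,nt,nz,rt,rv,rz,tv,tz,vz
∂2: piv[fhi,fhj,fht,fij,fit,fjk,fjt,fjz,fkn,fkz,fnz,hjr,hjz,hkn,hnr,hrz,hvz,inr,int,irt,irv,jkn,jnr,krv,rtv] rk=25  ker:hij,hit,hjt,ijt,jkz,jnz,jrz,knz,nrt,nrz
∂3: piv[fhij,fhit,fhjt,fijt,fjkz,fknz,inrt,jknz] rk=8  ker:hijt
rk∂_3=8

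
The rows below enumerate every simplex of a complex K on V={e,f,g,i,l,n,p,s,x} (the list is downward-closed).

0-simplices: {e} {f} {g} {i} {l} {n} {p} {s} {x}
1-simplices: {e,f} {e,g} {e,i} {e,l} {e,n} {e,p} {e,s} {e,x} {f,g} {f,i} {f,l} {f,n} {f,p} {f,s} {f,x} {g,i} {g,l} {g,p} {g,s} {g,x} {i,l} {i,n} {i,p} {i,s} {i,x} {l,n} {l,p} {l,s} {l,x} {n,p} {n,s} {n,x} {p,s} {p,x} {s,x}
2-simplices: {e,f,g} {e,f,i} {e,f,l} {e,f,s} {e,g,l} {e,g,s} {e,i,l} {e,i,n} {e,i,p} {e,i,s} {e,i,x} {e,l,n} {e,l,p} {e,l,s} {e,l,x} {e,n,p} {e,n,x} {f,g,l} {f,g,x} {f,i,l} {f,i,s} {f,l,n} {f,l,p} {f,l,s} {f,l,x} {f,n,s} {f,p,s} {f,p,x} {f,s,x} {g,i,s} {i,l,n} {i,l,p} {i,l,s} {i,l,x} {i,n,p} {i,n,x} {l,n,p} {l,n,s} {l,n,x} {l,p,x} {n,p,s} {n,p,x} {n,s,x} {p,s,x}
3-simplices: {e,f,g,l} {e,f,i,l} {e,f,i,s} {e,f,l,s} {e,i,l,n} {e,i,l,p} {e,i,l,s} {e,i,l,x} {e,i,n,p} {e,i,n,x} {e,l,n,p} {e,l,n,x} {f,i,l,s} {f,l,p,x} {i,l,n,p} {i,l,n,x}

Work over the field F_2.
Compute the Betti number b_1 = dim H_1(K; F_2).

n_0=9 n_1=35 n_2=44 n_3=16  [Z2]
∂1: piv[ef,eg,ei,el,en,ep,es,ex] rk=8  ker:fg,fi,fl,fn,fp,fs,fx,gi,gl,gp,gs,gx,il,in,ip,is,ix,ln,lp,ls,lx,np,ns,nx,ps,px,sx
∂2: piv[efg,efi,efl,efs,egl,egs,eil,ein,eip,eis,eix,eln,elp,els,elx,enp,enx,fgx,fln,flp,flx,fns,fps,fpx,fsx,gis] rk=26  ker:fgl,fil,fis,fls,iln,ilp,ils,ilx,inp,inx,lnp,lns,lnx,lpx,nps,npx,nsx,psx
∂3: piv[efgl,efil,efis,efls,eiln,eilp,eils,eilx,einp,einx,elnp,elnx,flpx] rk=13  ker:fils,ilnp,ilnx
b_1=(35−8)−26=1

b_1=1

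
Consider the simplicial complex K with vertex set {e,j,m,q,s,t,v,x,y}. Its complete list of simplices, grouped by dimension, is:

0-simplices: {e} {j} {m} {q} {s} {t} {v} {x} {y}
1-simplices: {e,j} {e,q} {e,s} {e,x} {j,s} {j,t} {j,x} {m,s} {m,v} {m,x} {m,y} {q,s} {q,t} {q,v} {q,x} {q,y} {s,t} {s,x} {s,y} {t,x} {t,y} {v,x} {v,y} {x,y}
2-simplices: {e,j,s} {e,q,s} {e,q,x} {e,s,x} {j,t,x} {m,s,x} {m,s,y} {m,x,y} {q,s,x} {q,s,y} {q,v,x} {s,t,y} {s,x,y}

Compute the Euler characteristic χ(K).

n_0=9 n_1=24 n_2=13
χ=+9−24+13=-2

χ(K)=-2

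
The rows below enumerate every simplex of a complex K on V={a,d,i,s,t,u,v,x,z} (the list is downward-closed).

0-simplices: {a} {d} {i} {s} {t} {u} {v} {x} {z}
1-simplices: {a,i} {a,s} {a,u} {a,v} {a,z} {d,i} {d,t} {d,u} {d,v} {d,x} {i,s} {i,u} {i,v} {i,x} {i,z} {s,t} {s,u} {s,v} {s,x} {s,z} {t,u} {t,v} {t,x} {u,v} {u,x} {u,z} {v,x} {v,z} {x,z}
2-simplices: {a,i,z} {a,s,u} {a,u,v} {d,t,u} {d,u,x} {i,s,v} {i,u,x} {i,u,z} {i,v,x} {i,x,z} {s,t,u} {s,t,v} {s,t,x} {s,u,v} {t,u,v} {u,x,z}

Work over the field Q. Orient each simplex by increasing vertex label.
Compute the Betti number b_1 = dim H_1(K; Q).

n_0=9 n_1=29 n_2=16  [Q]
∂1: piv[ai,as,au,av,az,di,dt,dx] rk=8  ker:du,dv,is,iu,iv,ix,iz,st,su,sv,sx,sz,tu,tv,tx,uv,ux,uz,vx,vz,xz
∂2: piv[aiz,asu,auv,dtu,dux,isv,iux,iuz,ivx,ixz,stu,stv,stx,suv] rk=14  ker:tuv,uxz
b_1=(29−8)−14=7

b_1=7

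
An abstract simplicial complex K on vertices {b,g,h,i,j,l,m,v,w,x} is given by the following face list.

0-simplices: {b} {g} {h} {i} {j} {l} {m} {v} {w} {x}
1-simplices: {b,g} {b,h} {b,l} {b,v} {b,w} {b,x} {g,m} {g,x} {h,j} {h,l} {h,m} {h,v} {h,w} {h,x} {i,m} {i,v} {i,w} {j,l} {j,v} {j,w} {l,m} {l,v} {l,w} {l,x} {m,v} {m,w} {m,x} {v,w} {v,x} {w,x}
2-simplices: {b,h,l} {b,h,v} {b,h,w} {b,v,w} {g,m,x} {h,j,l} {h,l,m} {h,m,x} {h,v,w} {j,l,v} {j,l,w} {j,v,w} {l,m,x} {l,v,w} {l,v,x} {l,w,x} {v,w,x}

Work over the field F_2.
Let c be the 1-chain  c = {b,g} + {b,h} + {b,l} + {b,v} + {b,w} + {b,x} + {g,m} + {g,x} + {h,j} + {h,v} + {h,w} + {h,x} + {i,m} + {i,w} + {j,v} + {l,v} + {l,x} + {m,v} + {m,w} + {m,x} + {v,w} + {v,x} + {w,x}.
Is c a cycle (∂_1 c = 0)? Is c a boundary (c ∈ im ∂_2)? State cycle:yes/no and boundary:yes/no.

n_0=10 n_1=30 n_2=17  [Z2]
∂1: piv[bg,bh,bl,bv,bw,bx,gm,hj,im] rk=9  ker:gx,hl,hm,hv,hw,hx,iv,iw,jl,jv,jw,lm,lv,lw,lx,mv,mw,mx,vw,vx,wx
∂2: piv[bhl,bhv,bhw,bvw,gmx,hjl,hlm,hmx,jlv,jlw,jvw,lmx,lvx,lwx] rk=14  ker:hvw,lvw,vwx
∂1c = {g} + {h} + {l} + {m} + {v} + {x}

cycle:no boundary:no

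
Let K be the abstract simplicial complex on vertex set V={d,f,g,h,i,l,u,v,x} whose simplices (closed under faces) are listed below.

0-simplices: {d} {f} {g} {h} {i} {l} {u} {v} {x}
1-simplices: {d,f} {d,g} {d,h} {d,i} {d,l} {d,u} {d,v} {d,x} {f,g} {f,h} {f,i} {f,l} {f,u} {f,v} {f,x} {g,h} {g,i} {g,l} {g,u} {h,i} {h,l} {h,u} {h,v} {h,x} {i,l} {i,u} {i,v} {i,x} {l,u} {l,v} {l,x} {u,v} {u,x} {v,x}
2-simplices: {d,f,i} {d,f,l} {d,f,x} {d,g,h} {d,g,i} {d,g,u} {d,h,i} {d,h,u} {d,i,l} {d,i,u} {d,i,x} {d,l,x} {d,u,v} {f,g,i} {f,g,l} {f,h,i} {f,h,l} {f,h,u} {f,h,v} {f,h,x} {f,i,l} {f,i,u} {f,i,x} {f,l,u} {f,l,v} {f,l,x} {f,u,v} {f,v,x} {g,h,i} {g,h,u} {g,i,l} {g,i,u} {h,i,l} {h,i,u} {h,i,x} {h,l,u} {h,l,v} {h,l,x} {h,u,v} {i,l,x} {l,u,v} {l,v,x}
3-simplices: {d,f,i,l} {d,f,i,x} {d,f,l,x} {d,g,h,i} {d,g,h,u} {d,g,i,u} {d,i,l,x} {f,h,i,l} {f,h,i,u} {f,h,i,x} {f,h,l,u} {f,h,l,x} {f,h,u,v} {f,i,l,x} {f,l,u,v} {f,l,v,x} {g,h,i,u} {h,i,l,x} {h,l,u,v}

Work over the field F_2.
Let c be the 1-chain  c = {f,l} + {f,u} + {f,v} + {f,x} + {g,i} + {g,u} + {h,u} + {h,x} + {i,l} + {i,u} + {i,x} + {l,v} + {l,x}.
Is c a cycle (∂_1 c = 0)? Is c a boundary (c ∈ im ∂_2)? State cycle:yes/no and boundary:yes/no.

n_0=9 n_1=34 n_2=42 n_3=19  [Z2]
∂1: piv[df,dg,dh,di,dl,du,dv,dx] rk=8  ker:fg,fh,fi,fl,fu,fv,fx,gh,gi,gl,gu,hi,hl,hu,hv,hx,il,iu,iv,ix,lu,lv,lx,uv,ux,vx
∂2: piv[dfi,dfl,dfx,dgh,dgi,dgu,dhi,dhu,dil,diu,dix,dlx,duv,fgi,fgl,fhi,fhl,fhu,fhv,fhx,flu,flv,fuv,fvx] rk=24  ker:fil,fiu,fix,flx,ghi,ghu,gil,giu,hil,hiu,hix,hlu,hlv,hlx,huv,ilx,luv,lvx
∂3: piv[dfil,dfix,dflx,dghi,dghu,dgiu,dilx,fhil,fhiu,fhix,fhlu,fhlx,fhuv,fluv,flvx,ghiu,hluv] rk=17  ker:filx,hilx
∂1c = 0
c vs im∂2: reduces to 0 ⇒ boundary

cycle:yes boundary:yes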